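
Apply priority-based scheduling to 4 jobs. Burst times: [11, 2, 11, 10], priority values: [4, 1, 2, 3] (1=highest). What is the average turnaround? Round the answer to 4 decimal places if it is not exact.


Sort by priority (ascending = highest first):
Order: [(1, 2), (2, 11), (3, 10), (4, 11)]
Completion times:
  Priority 1, burst=2, C=2
  Priority 2, burst=11, C=13
  Priority 3, burst=10, C=23
  Priority 4, burst=11, C=34
Average turnaround = 72/4 = 18.0

18.0


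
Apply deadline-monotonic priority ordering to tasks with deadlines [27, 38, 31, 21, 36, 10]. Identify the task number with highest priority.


Sort tasks by relative deadline (ascending):
  Task 6: deadline = 10
  Task 4: deadline = 21
  Task 1: deadline = 27
  Task 3: deadline = 31
  Task 5: deadline = 36
  Task 2: deadline = 38
Priority order (highest first): [6, 4, 1, 3, 5, 2]
Highest priority task = 6

6


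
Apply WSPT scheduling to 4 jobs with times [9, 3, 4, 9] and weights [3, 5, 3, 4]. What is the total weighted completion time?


Compute p/w ratios and sort ascending (WSPT): [(3, 5), (4, 3), (9, 4), (9, 3)]
Compute weighted completion times:
  Job (p=3,w=5): C=3, w*C=5*3=15
  Job (p=4,w=3): C=7, w*C=3*7=21
  Job (p=9,w=4): C=16, w*C=4*16=64
  Job (p=9,w=3): C=25, w*C=3*25=75
Total weighted completion time = 175

175


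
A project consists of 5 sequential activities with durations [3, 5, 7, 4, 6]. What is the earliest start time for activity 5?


Activity 5 starts after activities 1 through 4 complete.
Predecessor durations: [3, 5, 7, 4]
ES = 3 + 5 + 7 + 4 = 19

19


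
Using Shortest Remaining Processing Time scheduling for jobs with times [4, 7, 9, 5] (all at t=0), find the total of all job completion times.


Since all jobs arrive at t=0, SRPT equals SPT ordering.
SPT order: [4, 5, 7, 9]
Completion times:
  Job 1: p=4, C=4
  Job 2: p=5, C=9
  Job 3: p=7, C=16
  Job 4: p=9, C=25
Total completion time = 4 + 9 + 16 + 25 = 54

54


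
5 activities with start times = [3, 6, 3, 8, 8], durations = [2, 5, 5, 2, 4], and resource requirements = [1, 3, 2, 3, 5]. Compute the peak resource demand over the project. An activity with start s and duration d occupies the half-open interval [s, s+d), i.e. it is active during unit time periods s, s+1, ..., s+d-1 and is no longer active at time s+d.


Each activity i is active on [start_i, start_i + duration_i).
Compute total resource usage per time slot:
  t=0: active resources = [], total = 0
  t=1: active resources = [], total = 0
  t=2: active resources = [], total = 0
  t=3: active resources = [1, 2], total = 3
  t=4: active resources = [1, 2], total = 3
  t=5: active resources = [2], total = 2
  t=6: active resources = [3, 2], total = 5
  t=7: active resources = [3, 2], total = 5
  t=8: active resources = [3, 3, 5], total = 11
  t=9: active resources = [3, 3, 5], total = 11
  t=10: active resources = [3, 5], total = 8
  t=11: active resources = [5], total = 5
Peak resource demand = 11

11


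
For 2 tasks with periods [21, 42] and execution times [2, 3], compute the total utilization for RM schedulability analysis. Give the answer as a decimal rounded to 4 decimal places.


Compute individual utilizations (exact fractions):
  Task 1: C/T = 2/21 (approx. 0.0952)
  Task 2: C/T = 3/42 = 1/14 (approx. 0.0714)
Total utilization U = 2/21 + 1/14 = 1/6
Rounded to 4 decimal places: U = 0.1667
RM (Liu & Layland) bound for 2 tasks = 0.828427; compare with U = 1/6 (approx. 0.166667)
U <= bound, so schedulable by RM sufficient condition.

0.1667


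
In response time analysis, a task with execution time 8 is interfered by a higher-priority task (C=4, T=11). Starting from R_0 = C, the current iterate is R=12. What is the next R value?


R_next = C + ceil(R_prev / T_hp) * C_hp
ceil(12 / 11) = ceil(1.0909) = 2
Interference = 2 * 4 = 8
R_next = 8 + 8 = 16

16


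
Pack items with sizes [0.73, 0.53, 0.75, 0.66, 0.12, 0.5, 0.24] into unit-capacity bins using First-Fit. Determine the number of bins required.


Place items sequentially using First-Fit:
  Item 0.73 -> new Bin 1
  Item 0.53 -> new Bin 2
  Item 0.75 -> new Bin 3
  Item 0.66 -> new Bin 4
  Item 0.12 -> Bin 1 (now 0.85)
  Item 0.5 -> new Bin 5
  Item 0.24 -> Bin 2 (now 0.77)
Total bins used = 5

5


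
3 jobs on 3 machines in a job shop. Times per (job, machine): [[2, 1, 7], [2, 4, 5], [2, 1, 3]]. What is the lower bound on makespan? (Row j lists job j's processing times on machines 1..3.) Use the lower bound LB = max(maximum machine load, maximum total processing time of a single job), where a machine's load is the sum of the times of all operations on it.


Machine loads:
  Machine 1: 2 + 2 + 2 = 6
  Machine 2: 1 + 4 + 1 = 6
  Machine 3: 7 + 5 + 3 = 15
Max machine load = 15
Job totals:
  Job 1: 10
  Job 2: 11
  Job 3: 6
Max job total = 11
Lower bound = max(15, 11) = 15

15


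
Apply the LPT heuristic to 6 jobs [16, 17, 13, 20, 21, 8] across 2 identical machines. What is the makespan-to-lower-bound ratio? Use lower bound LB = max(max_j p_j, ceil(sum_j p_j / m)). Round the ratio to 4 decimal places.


LPT order: [21, 20, 17, 16, 13, 8]
Machine loads after assignment: [50, 45]
LPT makespan = 50
Lower bound = max(max_job, ceil(total/2)) = max(21, 48) = 48
Ratio = 50 / 48 = 1.0417

1.0417


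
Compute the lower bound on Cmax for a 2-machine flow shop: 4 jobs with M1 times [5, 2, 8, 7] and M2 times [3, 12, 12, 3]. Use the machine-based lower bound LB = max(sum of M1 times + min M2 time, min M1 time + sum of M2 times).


LB1 = sum(M1 times) + min(M2 times) = 22 + 3 = 25
LB2 = min(M1 times) + sum(M2 times) = 2 + 30 = 32
Lower bound = max(LB1, LB2) = max(25, 32) = 32

32


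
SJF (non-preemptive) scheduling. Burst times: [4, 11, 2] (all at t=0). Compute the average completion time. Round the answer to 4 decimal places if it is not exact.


SJF order (ascending): [2, 4, 11]
Completion times:
  Job 1: burst=2, C=2
  Job 2: burst=4, C=6
  Job 3: burst=11, C=17
Average completion = 25/3 = 8.3333

8.3333


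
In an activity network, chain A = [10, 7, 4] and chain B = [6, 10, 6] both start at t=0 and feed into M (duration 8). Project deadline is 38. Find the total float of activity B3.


Forward pass: ES(B3) = sum of predecessors on chain B = 16
EF = ES + duration = 16 + 6 = 22
Backward pass: LF(M) = deadline = 38; LS(M) = 38 - 8 = 30
LF(B3) = LS(M) - sum(successors on chain B) = 30 - 0 = 30
LS = LF - duration = 30 - 6 = 24
Total float = LS - ES = 24 - 16 = 8

8


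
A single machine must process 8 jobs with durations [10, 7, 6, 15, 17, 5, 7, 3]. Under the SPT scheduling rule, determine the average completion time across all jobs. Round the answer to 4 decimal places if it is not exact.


Sort jobs by processing time (SPT order): [3, 5, 6, 7, 7, 10, 15, 17]
Compute completion times sequentially:
  Job 1: processing = 3, completes at 3
  Job 2: processing = 5, completes at 8
  Job 3: processing = 6, completes at 14
  Job 4: processing = 7, completes at 21
  Job 5: processing = 7, completes at 28
  Job 6: processing = 10, completes at 38
  Job 7: processing = 15, completes at 53
  Job 8: processing = 17, completes at 70
Sum of completion times = 235
Average completion time = 235/8 = 29.375

29.375


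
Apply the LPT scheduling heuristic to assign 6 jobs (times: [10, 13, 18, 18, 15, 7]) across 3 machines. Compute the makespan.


Sort jobs in decreasing order (LPT): [18, 18, 15, 13, 10, 7]
Assign each job to the least loaded machine:
  Machine 1: jobs [18, 10], load = 28
  Machine 2: jobs [18, 7], load = 25
  Machine 3: jobs [15, 13], load = 28
Makespan = max load = 28

28


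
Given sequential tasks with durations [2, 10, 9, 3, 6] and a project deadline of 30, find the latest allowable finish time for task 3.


LF(activity 3) = deadline - sum of successor durations
Successors: activities 4 through 5 with durations [3, 6]
Sum of successor durations = 9
LF = 30 - 9 = 21

21


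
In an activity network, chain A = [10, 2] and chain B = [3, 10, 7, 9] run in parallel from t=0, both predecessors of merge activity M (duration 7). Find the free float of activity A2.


ES(A2) = sum of predecessors on chain A = 10
EF(A2) = ES + duration = 10 + 2 = 12
Successor of A2 is M. ES(M) = max(sum(A), sum(B)) = max(12, 29) = 29
Free float = ES(successor) - EF(current) = 29 - 12 = 17

17


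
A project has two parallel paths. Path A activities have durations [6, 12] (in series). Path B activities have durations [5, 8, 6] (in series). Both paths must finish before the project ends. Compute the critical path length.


Path A total = 6 + 12 = 18
Path B total = 5 + 8 + 6 = 19
Critical path = longest path = max(18, 19) = 19

19


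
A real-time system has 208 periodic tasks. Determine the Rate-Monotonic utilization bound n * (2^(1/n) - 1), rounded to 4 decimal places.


Compute 2^(1/208) = 1.0033379971
Subtract 1: 1.0033379971 - 1 = 0.0033379971
Multiply by n: 208 * 0.0033379971 = 0.6943033968
Round to 4 dp: 0.6943

0.6943


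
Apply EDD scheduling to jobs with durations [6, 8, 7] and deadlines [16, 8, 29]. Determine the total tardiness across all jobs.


Sort by due date (EDD order): [(8, 8), (6, 16), (7, 29)]
Compute completion times and tardiness:
  Job 1: p=8, d=8, C=8, tardiness=max(0,8-8)=0
  Job 2: p=6, d=16, C=14, tardiness=max(0,14-16)=0
  Job 3: p=7, d=29, C=21, tardiness=max(0,21-29)=0
Total tardiness = 0

0


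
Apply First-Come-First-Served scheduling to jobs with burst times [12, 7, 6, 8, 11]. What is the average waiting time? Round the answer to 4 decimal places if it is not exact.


FCFS order (as given): [12, 7, 6, 8, 11]
Waiting times:
  Job 1: wait = 0
  Job 2: wait = 12
  Job 3: wait = 19
  Job 4: wait = 25
  Job 5: wait = 33
Sum of waiting times = 89
Average waiting time = 89/5 = 17.8

17.8


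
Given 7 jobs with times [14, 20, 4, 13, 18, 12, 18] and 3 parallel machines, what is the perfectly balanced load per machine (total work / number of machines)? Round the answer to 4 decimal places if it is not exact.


Total processing time = 14 + 20 + 4 + 13 + 18 + 12 + 18 = 99
Number of machines = 3
Ideal balanced load = 99 / 3 = 33.0

33.0


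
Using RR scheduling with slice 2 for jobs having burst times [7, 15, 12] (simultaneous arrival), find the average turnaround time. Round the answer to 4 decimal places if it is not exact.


Time quantum = 2
Execution trace:
  J1 runs 2 units, time = 2
  J2 runs 2 units, time = 4
  J3 runs 2 units, time = 6
  J1 runs 2 units, time = 8
  J2 runs 2 units, time = 10
  J3 runs 2 units, time = 12
  J1 runs 2 units, time = 14
  J2 runs 2 units, time = 16
  J3 runs 2 units, time = 18
  J1 runs 1 units, time = 19
  J2 runs 2 units, time = 21
  J3 runs 2 units, time = 23
  J2 runs 2 units, time = 25
  J3 runs 2 units, time = 27
  J2 runs 2 units, time = 29
  J3 runs 2 units, time = 31
  J2 runs 2 units, time = 33
  J2 runs 1 units, time = 34
Finish times: [19, 34, 31]
Average turnaround = 84/3 = 28.0

28.0


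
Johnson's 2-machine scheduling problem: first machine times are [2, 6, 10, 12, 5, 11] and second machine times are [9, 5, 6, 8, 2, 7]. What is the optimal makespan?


Apply Johnson's rule:
  Group 1 (a <= b): [(1, 2, 9)]
  Group 2 (a > b): [(4, 12, 8), (6, 11, 7), (3, 10, 6), (2, 6, 5), (5, 5, 2)]
Optimal job order: [1, 4, 6, 3, 2, 5]
Schedule:
  Job 1: M1 done at 2, M2 done at 11
  Job 4: M1 done at 14, M2 done at 22
  Job 6: M1 done at 25, M2 done at 32
  Job 3: M1 done at 35, M2 done at 41
  Job 2: M1 done at 41, M2 done at 46
  Job 5: M1 done at 46, M2 done at 48
Makespan = 48

48


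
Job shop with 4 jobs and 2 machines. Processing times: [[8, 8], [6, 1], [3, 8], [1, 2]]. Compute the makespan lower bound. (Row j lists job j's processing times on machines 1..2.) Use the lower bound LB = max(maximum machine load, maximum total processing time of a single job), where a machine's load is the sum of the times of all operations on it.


Machine loads:
  Machine 1: 8 + 6 + 3 + 1 = 18
  Machine 2: 8 + 1 + 8 + 2 = 19
Max machine load = 19
Job totals:
  Job 1: 16
  Job 2: 7
  Job 3: 11
  Job 4: 3
Max job total = 16
Lower bound = max(19, 16) = 19

19


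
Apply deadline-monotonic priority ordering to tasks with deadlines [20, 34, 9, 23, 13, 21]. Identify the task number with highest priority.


Sort tasks by relative deadline (ascending):
  Task 3: deadline = 9
  Task 5: deadline = 13
  Task 1: deadline = 20
  Task 6: deadline = 21
  Task 4: deadline = 23
  Task 2: deadline = 34
Priority order (highest first): [3, 5, 1, 6, 4, 2]
Highest priority task = 3

3


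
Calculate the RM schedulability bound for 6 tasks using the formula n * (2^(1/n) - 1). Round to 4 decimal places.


Compute 2^(1/6) = 1.1224620483
Subtract 1: 1.1224620483 - 1 = 0.1224620483
Multiply by n: 6 * 0.1224620483 = 0.7347722898
Round to 4 dp: 0.7348

0.7348


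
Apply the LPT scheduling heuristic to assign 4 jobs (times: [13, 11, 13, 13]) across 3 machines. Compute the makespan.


Sort jobs in decreasing order (LPT): [13, 13, 13, 11]
Assign each job to the least loaded machine:
  Machine 1: jobs [13, 11], load = 24
  Machine 2: jobs [13], load = 13
  Machine 3: jobs [13], load = 13
Makespan = max load = 24

24


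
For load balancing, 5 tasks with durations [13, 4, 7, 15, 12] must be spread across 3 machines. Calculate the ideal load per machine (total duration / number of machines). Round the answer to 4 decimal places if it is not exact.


Total processing time = 13 + 4 + 7 + 15 + 12 = 51
Number of machines = 3
Ideal balanced load = 51 / 3 = 17.0

17.0


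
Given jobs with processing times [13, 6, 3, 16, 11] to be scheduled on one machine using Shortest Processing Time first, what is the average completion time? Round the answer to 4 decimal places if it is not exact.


Sort jobs by processing time (SPT order): [3, 6, 11, 13, 16]
Compute completion times sequentially:
  Job 1: processing = 3, completes at 3
  Job 2: processing = 6, completes at 9
  Job 3: processing = 11, completes at 20
  Job 4: processing = 13, completes at 33
  Job 5: processing = 16, completes at 49
Sum of completion times = 114
Average completion time = 114/5 = 22.8

22.8


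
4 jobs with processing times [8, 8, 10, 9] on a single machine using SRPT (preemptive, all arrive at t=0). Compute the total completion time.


Since all jobs arrive at t=0, SRPT equals SPT ordering.
SPT order: [8, 8, 9, 10]
Completion times:
  Job 1: p=8, C=8
  Job 2: p=8, C=16
  Job 3: p=9, C=25
  Job 4: p=10, C=35
Total completion time = 8 + 16 + 25 + 35 = 84

84


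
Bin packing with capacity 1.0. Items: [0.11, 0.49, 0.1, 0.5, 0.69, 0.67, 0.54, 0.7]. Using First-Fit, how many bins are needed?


Place items sequentially using First-Fit:
  Item 0.11 -> new Bin 1
  Item 0.49 -> Bin 1 (now 0.6)
  Item 0.1 -> Bin 1 (now 0.7)
  Item 0.5 -> new Bin 2
  Item 0.69 -> new Bin 3
  Item 0.67 -> new Bin 4
  Item 0.54 -> new Bin 5
  Item 0.7 -> new Bin 6
Total bins used = 6

6


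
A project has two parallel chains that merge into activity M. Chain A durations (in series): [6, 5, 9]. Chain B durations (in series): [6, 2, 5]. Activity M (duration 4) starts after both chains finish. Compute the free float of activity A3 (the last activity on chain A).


ES(A3) = sum of predecessors on chain A = 11
EF(A3) = ES + duration = 11 + 9 = 20
Successor of A3 is M. ES(M) = max(sum(A), sum(B)) = max(20, 13) = 20
Free float = ES(successor) - EF(current) = 20 - 20 = 0

0


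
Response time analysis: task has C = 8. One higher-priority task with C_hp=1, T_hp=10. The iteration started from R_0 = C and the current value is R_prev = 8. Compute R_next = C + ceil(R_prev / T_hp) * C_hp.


R_next = C + ceil(R_prev / T_hp) * C_hp
ceil(8 / 10) = ceil(0.8) = 1
Interference = 1 * 1 = 1
R_next = 8 + 1 = 9

9


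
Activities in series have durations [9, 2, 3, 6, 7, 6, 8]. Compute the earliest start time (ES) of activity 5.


Activity 5 starts after activities 1 through 4 complete.
Predecessor durations: [9, 2, 3, 6]
ES = 9 + 2 + 3 + 6 = 20

20


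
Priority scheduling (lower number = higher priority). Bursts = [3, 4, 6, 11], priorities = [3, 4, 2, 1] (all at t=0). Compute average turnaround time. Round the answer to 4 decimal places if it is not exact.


Sort by priority (ascending = highest first):
Order: [(1, 11), (2, 6), (3, 3), (4, 4)]
Completion times:
  Priority 1, burst=11, C=11
  Priority 2, burst=6, C=17
  Priority 3, burst=3, C=20
  Priority 4, burst=4, C=24
Average turnaround = 72/4 = 18.0

18.0


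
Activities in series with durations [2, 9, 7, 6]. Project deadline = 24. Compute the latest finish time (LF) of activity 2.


LF(activity 2) = deadline - sum of successor durations
Successors: activities 3 through 4 with durations [7, 6]
Sum of successor durations = 13
LF = 24 - 13 = 11

11


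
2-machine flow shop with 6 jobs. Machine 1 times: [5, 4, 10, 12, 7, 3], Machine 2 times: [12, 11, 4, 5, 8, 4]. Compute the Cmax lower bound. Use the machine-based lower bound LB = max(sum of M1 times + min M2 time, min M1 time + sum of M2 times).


LB1 = sum(M1 times) + min(M2 times) = 41 + 4 = 45
LB2 = min(M1 times) + sum(M2 times) = 3 + 44 = 47
Lower bound = max(LB1, LB2) = max(45, 47) = 47

47


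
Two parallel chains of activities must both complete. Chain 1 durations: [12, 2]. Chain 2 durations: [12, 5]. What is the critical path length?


Path A total = 12 + 2 = 14
Path B total = 12 + 5 = 17
Critical path = longest path = max(14, 17) = 17

17


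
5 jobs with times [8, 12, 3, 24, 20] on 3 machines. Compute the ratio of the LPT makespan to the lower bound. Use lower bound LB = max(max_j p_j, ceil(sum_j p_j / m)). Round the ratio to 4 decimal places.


LPT order: [24, 20, 12, 8, 3]
Machine loads after assignment: [24, 23, 20]
LPT makespan = 24
Lower bound = max(max_job, ceil(total/3)) = max(24, 23) = 24
Ratio = 24 / 24 = 1.0

1.0


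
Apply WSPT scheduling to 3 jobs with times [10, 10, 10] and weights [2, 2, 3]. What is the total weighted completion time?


Compute p/w ratios and sort ascending (WSPT): [(10, 3), (10, 2), (10, 2)]
Compute weighted completion times:
  Job (p=10,w=3): C=10, w*C=3*10=30
  Job (p=10,w=2): C=20, w*C=2*20=40
  Job (p=10,w=2): C=30, w*C=2*30=60
Total weighted completion time = 130

130


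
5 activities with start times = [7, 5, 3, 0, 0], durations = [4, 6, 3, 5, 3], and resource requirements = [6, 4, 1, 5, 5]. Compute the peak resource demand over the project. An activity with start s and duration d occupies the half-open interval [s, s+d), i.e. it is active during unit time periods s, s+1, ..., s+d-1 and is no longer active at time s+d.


Each activity i is active on [start_i, start_i + duration_i).
Compute total resource usage per time slot:
  t=0: active resources = [5, 5], total = 10
  t=1: active resources = [5, 5], total = 10
  t=2: active resources = [5, 5], total = 10
  t=3: active resources = [1, 5], total = 6
  t=4: active resources = [1, 5], total = 6
  t=5: active resources = [4, 1], total = 5
  t=6: active resources = [4], total = 4
  t=7: active resources = [6, 4], total = 10
  t=8: active resources = [6, 4], total = 10
  t=9: active resources = [6, 4], total = 10
  t=10: active resources = [6, 4], total = 10
Peak resource demand = 10

10


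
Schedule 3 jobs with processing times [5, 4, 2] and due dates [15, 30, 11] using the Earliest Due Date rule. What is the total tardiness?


Sort by due date (EDD order): [(2, 11), (5, 15), (4, 30)]
Compute completion times and tardiness:
  Job 1: p=2, d=11, C=2, tardiness=max(0,2-11)=0
  Job 2: p=5, d=15, C=7, tardiness=max(0,7-15)=0
  Job 3: p=4, d=30, C=11, tardiness=max(0,11-30)=0
Total tardiness = 0

0


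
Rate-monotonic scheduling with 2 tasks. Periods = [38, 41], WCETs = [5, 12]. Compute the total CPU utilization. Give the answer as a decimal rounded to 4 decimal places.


Compute individual utilizations (exact fractions):
  Task 1: C/T = 5/38 (approx. 0.1316)
  Task 2: C/T = 12/41 (approx. 0.2927)
Total utilization U = 5/38 + 12/41 = 661/1558
Rounded to 4 decimal places: U = 0.4243
RM (Liu & Layland) bound for 2 tasks = 0.828427; compare with U = 661/1558 (approx. 0.424262)
U <= bound, so schedulable by RM sufficient condition.

0.4243


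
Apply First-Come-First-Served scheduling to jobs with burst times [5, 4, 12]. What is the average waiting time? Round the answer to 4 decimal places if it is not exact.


FCFS order (as given): [5, 4, 12]
Waiting times:
  Job 1: wait = 0
  Job 2: wait = 5
  Job 3: wait = 9
Sum of waiting times = 14
Average waiting time = 14/3 = 4.6667

4.6667


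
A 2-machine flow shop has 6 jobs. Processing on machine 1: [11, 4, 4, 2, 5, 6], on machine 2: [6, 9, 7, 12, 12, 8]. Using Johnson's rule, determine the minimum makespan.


Apply Johnson's rule:
  Group 1 (a <= b): [(4, 2, 12), (2, 4, 9), (3, 4, 7), (5, 5, 12), (6, 6, 8)]
  Group 2 (a > b): [(1, 11, 6)]
Optimal job order: [4, 2, 3, 5, 6, 1]
Schedule:
  Job 4: M1 done at 2, M2 done at 14
  Job 2: M1 done at 6, M2 done at 23
  Job 3: M1 done at 10, M2 done at 30
  Job 5: M1 done at 15, M2 done at 42
  Job 6: M1 done at 21, M2 done at 50
  Job 1: M1 done at 32, M2 done at 56
Makespan = 56

56


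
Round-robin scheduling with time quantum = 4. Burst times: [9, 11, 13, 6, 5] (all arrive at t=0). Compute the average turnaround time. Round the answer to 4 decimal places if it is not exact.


Time quantum = 4
Execution trace:
  J1 runs 4 units, time = 4
  J2 runs 4 units, time = 8
  J3 runs 4 units, time = 12
  J4 runs 4 units, time = 16
  J5 runs 4 units, time = 20
  J1 runs 4 units, time = 24
  J2 runs 4 units, time = 28
  J3 runs 4 units, time = 32
  J4 runs 2 units, time = 34
  J5 runs 1 units, time = 35
  J1 runs 1 units, time = 36
  J2 runs 3 units, time = 39
  J3 runs 4 units, time = 43
  J3 runs 1 units, time = 44
Finish times: [36, 39, 44, 34, 35]
Average turnaround = 188/5 = 37.6

37.6


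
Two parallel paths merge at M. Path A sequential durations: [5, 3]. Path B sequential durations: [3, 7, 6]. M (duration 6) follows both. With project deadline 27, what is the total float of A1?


Forward pass: ES(A1) = sum of predecessors on chain A = 0
EF = ES + duration = 0 + 5 = 5
Backward pass: LF(M) = deadline = 27; LS(M) = 27 - 6 = 21
LF(A1) = LS(M) - sum(successors on chain A) = 21 - 3 = 18
LS = LF - duration = 18 - 5 = 13
Total float = LS - ES = 13 - 0 = 13

13


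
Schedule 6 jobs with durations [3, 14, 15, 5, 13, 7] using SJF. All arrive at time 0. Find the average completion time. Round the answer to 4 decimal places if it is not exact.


SJF order (ascending): [3, 5, 7, 13, 14, 15]
Completion times:
  Job 1: burst=3, C=3
  Job 2: burst=5, C=8
  Job 3: burst=7, C=15
  Job 4: burst=13, C=28
  Job 5: burst=14, C=42
  Job 6: burst=15, C=57
Average completion = 153/6 = 25.5

25.5


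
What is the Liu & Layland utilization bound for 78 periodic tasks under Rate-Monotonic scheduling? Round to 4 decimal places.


Compute 2^(1/78) = 1.0089261045
Subtract 1: 1.0089261045 - 1 = 0.0089261045
Multiply by n: 78 * 0.0089261045 = 0.6962361510
Round to 4 dp: 0.6962

0.6962


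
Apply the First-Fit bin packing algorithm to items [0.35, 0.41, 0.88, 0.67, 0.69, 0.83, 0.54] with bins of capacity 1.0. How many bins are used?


Place items sequentially using First-Fit:
  Item 0.35 -> new Bin 1
  Item 0.41 -> Bin 1 (now 0.76)
  Item 0.88 -> new Bin 2
  Item 0.67 -> new Bin 3
  Item 0.69 -> new Bin 4
  Item 0.83 -> new Bin 5
  Item 0.54 -> new Bin 6
Total bins used = 6

6


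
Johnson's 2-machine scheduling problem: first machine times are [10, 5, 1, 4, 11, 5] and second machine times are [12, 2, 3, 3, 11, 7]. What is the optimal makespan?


Apply Johnson's rule:
  Group 1 (a <= b): [(3, 1, 3), (6, 5, 7), (1, 10, 12), (5, 11, 11)]
  Group 2 (a > b): [(4, 4, 3), (2, 5, 2)]
Optimal job order: [3, 6, 1, 5, 4, 2]
Schedule:
  Job 3: M1 done at 1, M2 done at 4
  Job 6: M1 done at 6, M2 done at 13
  Job 1: M1 done at 16, M2 done at 28
  Job 5: M1 done at 27, M2 done at 39
  Job 4: M1 done at 31, M2 done at 42
  Job 2: M1 done at 36, M2 done at 44
Makespan = 44

44


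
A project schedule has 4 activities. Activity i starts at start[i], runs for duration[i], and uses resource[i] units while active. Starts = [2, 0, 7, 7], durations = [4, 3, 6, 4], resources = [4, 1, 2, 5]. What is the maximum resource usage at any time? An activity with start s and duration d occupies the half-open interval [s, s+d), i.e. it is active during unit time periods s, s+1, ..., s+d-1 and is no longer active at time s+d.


Each activity i is active on [start_i, start_i + duration_i).
Compute total resource usage per time slot:
  t=0: active resources = [1], total = 1
  t=1: active resources = [1], total = 1
  t=2: active resources = [4, 1], total = 5
  t=3: active resources = [4], total = 4
  t=4: active resources = [4], total = 4
  t=5: active resources = [4], total = 4
  t=6: active resources = [], total = 0
  t=7: active resources = [2, 5], total = 7
  t=8: active resources = [2, 5], total = 7
  t=9: active resources = [2, 5], total = 7
  t=10: active resources = [2, 5], total = 7
  t=11: active resources = [2], total = 2
  t=12: active resources = [2], total = 2
Peak resource demand = 7

7


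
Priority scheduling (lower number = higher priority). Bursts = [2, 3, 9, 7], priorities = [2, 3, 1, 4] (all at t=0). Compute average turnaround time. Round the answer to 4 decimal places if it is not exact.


Sort by priority (ascending = highest first):
Order: [(1, 9), (2, 2), (3, 3), (4, 7)]
Completion times:
  Priority 1, burst=9, C=9
  Priority 2, burst=2, C=11
  Priority 3, burst=3, C=14
  Priority 4, burst=7, C=21
Average turnaround = 55/4 = 13.75

13.75


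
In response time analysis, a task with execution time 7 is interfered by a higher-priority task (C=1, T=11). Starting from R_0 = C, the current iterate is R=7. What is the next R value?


R_next = C + ceil(R_prev / T_hp) * C_hp
ceil(7 / 11) = ceil(0.6364) = 1
Interference = 1 * 1 = 1
R_next = 7 + 1 = 8

8


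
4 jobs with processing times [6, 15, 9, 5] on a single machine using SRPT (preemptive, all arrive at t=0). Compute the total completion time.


Since all jobs arrive at t=0, SRPT equals SPT ordering.
SPT order: [5, 6, 9, 15]
Completion times:
  Job 1: p=5, C=5
  Job 2: p=6, C=11
  Job 3: p=9, C=20
  Job 4: p=15, C=35
Total completion time = 5 + 11 + 20 + 35 = 71

71


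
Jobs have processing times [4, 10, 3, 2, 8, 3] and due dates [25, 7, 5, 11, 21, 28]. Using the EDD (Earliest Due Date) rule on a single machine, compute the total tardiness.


Sort by due date (EDD order): [(3, 5), (10, 7), (2, 11), (8, 21), (4, 25), (3, 28)]
Compute completion times and tardiness:
  Job 1: p=3, d=5, C=3, tardiness=max(0,3-5)=0
  Job 2: p=10, d=7, C=13, tardiness=max(0,13-7)=6
  Job 3: p=2, d=11, C=15, tardiness=max(0,15-11)=4
  Job 4: p=8, d=21, C=23, tardiness=max(0,23-21)=2
  Job 5: p=4, d=25, C=27, tardiness=max(0,27-25)=2
  Job 6: p=3, d=28, C=30, tardiness=max(0,30-28)=2
Total tardiness = 16

16


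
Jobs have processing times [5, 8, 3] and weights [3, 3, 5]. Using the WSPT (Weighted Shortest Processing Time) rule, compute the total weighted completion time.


Compute p/w ratios and sort ascending (WSPT): [(3, 5), (5, 3), (8, 3)]
Compute weighted completion times:
  Job (p=3,w=5): C=3, w*C=5*3=15
  Job (p=5,w=3): C=8, w*C=3*8=24
  Job (p=8,w=3): C=16, w*C=3*16=48
Total weighted completion time = 87

87


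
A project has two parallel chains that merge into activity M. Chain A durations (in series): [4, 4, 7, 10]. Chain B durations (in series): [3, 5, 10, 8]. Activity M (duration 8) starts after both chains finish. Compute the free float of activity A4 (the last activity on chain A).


ES(A4) = sum of predecessors on chain A = 15
EF(A4) = ES + duration = 15 + 10 = 25
Successor of A4 is M. ES(M) = max(sum(A), sum(B)) = max(25, 26) = 26
Free float = ES(successor) - EF(current) = 26 - 25 = 1

1


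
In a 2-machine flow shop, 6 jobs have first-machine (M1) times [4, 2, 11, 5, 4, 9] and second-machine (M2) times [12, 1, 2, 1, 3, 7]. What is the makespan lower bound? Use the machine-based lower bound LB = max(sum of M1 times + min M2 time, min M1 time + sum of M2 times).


LB1 = sum(M1 times) + min(M2 times) = 35 + 1 = 36
LB2 = min(M1 times) + sum(M2 times) = 2 + 26 = 28
Lower bound = max(LB1, LB2) = max(36, 28) = 36

36


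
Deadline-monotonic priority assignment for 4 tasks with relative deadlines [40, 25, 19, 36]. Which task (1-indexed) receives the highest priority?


Sort tasks by relative deadline (ascending):
  Task 3: deadline = 19
  Task 2: deadline = 25
  Task 4: deadline = 36
  Task 1: deadline = 40
Priority order (highest first): [3, 2, 4, 1]
Highest priority task = 3

3


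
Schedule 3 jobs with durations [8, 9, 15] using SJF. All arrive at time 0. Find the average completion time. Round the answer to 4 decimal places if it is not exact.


SJF order (ascending): [8, 9, 15]
Completion times:
  Job 1: burst=8, C=8
  Job 2: burst=9, C=17
  Job 3: burst=15, C=32
Average completion = 57/3 = 19.0

19.0


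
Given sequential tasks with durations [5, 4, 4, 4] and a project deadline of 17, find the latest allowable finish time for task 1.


LF(activity 1) = deadline - sum of successor durations
Successors: activities 2 through 4 with durations [4, 4, 4]
Sum of successor durations = 12
LF = 17 - 12 = 5

5


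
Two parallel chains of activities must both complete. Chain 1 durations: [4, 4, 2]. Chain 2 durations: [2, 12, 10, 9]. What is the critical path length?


Path A total = 4 + 4 + 2 = 10
Path B total = 2 + 12 + 10 + 9 = 33
Critical path = longest path = max(10, 33) = 33

33


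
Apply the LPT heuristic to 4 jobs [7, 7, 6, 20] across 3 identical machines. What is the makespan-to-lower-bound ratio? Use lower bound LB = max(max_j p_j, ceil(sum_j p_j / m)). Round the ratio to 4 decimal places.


LPT order: [20, 7, 7, 6]
Machine loads after assignment: [20, 13, 7]
LPT makespan = 20
Lower bound = max(max_job, ceil(total/3)) = max(20, 14) = 20
Ratio = 20 / 20 = 1.0

1.0


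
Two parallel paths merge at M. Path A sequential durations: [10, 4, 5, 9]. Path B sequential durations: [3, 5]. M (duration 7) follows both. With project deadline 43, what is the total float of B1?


Forward pass: ES(B1) = sum of predecessors on chain B = 0
EF = ES + duration = 0 + 3 = 3
Backward pass: LF(M) = deadline = 43; LS(M) = 43 - 7 = 36
LF(B1) = LS(M) - sum(successors on chain B) = 36 - 5 = 31
LS = LF - duration = 31 - 3 = 28
Total float = LS - ES = 28 - 0 = 28

28


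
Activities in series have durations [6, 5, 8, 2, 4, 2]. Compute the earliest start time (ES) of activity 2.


Activity 2 starts after activities 1 through 1 complete.
Predecessor durations: [6]
ES = 6 = 6

6


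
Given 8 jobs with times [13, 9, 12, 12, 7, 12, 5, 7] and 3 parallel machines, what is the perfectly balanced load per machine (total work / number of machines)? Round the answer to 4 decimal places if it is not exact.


Total processing time = 13 + 9 + 12 + 12 + 7 + 12 + 5 + 7 = 77
Number of machines = 3
Ideal balanced load = 77 / 3 = 25.6667

25.6667


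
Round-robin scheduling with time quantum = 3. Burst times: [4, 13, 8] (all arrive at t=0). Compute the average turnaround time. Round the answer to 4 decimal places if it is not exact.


Time quantum = 3
Execution trace:
  J1 runs 3 units, time = 3
  J2 runs 3 units, time = 6
  J3 runs 3 units, time = 9
  J1 runs 1 units, time = 10
  J2 runs 3 units, time = 13
  J3 runs 3 units, time = 16
  J2 runs 3 units, time = 19
  J3 runs 2 units, time = 21
  J2 runs 3 units, time = 24
  J2 runs 1 units, time = 25
Finish times: [10, 25, 21]
Average turnaround = 56/3 = 18.6667

18.6667


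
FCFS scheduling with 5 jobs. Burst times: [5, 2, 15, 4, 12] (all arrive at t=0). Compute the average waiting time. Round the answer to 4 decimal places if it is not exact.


FCFS order (as given): [5, 2, 15, 4, 12]
Waiting times:
  Job 1: wait = 0
  Job 2: wait = 5
  Job 3: wait = 7
  Job 4: wait = 22
  Job 5: wait = 26
Sum of waiting times = 60
Average waiting time = 60/5 = 12.0

12.0


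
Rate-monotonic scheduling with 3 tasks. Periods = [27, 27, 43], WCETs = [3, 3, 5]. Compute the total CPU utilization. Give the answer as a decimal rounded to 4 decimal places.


Compute individual utilizations (exact fractions):
  Task 1: C/T = 3/27 = 1/9 (approx. 0.1111)
  Task 2: C/T = 3/27 = 1/9 (approx. 0.1111)
  Task 3: C/T = 5/43 (approx. 0.1163)
Total utilization U = 1/9 + 1/9 + 5/43 = 131/387
Rounded to 4 decimal places: U = 0.3385
RM (Liu & Layland) bound for 3 tasks = 0.779763; compare with U = 131/387 (approx. 0.338501)
U <= bound, so schedulable by RM sufficient condition.

0.3385


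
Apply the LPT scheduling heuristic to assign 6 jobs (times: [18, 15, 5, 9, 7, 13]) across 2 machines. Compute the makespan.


Sort jobs in decreasing order (LPT): [18, 15, 13, 9, 7, 5]
Assign each job to the least loaded machine:
  Machine 1: jobs [18, 9, 7], load = 34
  Machine 2: jobs [15, 13, 5], load = 33
Makespan = max load = 34

34


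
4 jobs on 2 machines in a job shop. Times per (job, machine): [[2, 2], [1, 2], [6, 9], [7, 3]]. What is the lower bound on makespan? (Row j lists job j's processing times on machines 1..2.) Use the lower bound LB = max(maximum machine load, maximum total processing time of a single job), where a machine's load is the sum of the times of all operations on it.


Machine loads:
  Machine 1: 2 + 1 + 6 + 7 = 16
  Machine 2: 2 + 2 + 9 + 3 = 16
Max machine load = 16
Job totals:
  Job 1: 4
  Job 2: 3
  Job 3: 15
  Job 4: 10
Max job total = 15
Lower bound = max(16, 15) = 16

16


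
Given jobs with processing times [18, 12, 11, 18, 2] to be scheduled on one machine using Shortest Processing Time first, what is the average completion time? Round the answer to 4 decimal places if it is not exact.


Sort jobs by processing time (SPT order): [2, 11, 12, 18, 18]
Compute completion times sequentially:
  Job 1: processing = 2, completes at 2
  Job 2: processing = 11, completes at 13
  Job 3: processing = 12, completes at 25
  Job 4: processing = 18, completes at 43
  Job 5: processing = 18, completes at 61
Sum of completion times = 144
Average completion time = 144/5 = 28.8

28.8


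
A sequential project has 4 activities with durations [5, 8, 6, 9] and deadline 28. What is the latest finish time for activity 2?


LF(activity 2) = deadline - sum of successor durations
Successors: activities 3 through 4 with durations [6, 9]
Sum of successor durations = 15
LF = 28 - 15 = 13

13


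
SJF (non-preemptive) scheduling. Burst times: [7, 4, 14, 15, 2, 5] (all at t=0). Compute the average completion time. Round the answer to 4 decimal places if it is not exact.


SJF order (ascending): [2, 4, 5, 7, 14, 15]
Completion times:
  Job 1: burst=2, C=2
  Job 2: burst=4, C=6
  Job 3: burst=5, C=11
  Job 4: burst=7, C=18
  Job 5: burst=14, C=32
  Job 6: burst=15, C=47
Average completion = 116/6 = 19.3333

19.3333


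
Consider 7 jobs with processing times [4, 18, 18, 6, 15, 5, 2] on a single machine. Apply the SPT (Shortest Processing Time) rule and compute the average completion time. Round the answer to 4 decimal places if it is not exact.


Sort jobs by processing time (SPT order): [2, 4, 5, 6, 15, 18, 18]
Compute completion times sequentially:
  Job 1: processing = 2, completes at 2
  Job 2: processing = 4, completes at 6
  Job 3: processing = 5, completes at 11
  Job 4: processing = 6, completes at 17
  Job 5: processing = 15, completes at 32
  Job 6: processing = 18, completes at 50
  Job 7: processing = 18, completes at 68
Sum of completion times = 186
Average completion time = 186/7 = 26.5714

26.5714


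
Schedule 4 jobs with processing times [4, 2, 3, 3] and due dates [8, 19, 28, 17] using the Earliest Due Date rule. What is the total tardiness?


Sort by due date (EDD order): [(4, 8), (3, 17), (2, 19), (3, 28)]
Compute completion times and tardiness:
  Job 1: p=4, d=8, C=4, tardiness=max(0,4-8)=0
  Job 2: p=3, d=17, C=7, tardiness=max(0,7-17)=0
  Job 3: p=2, d=19, C=9, tardiness=max(0,9-19)=0
  Job 4: p=3, d=28, C=12, tardiness=max(0,12-28)=0
Total tardiness = 0

0


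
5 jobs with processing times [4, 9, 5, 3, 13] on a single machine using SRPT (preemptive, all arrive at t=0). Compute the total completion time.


Since all jobs arrive at t=0, SRPT equals SPT ordering.
SPT order: [3, 4, 5, 9, 13]
Completion times:
  Job 1: p=3, C=3
  Job 2: p=4, C=7
  Job 3: p=5, C=12
  Job 4: p=9, C=21
  Job 5: p=13, C=34
Total completion time = 3 + 7 + 12 + 21 + 34 = 77

77


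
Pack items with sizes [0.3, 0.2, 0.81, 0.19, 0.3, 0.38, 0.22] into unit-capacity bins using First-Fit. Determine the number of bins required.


Place items sequentially using First-Fit:
  Item 0.3 -> new Bin 1
  Item 0.2 -> Bin 1 (now 0.5)
  Item 0.81 -> new Bin 2
  Item 0.19 -> Bin 1 (now 0.69)
  Item 0.3 -> Bin 1 (now 0.99)
  Item 0.38 -> new Bin 3
  Item 0.22 -> Bin 3 (now 0.6)
Total bins used = 3

3


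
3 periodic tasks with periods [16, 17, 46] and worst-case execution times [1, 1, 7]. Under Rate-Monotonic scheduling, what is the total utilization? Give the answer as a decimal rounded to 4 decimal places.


Compute individual utilizations (exact fractions):
  Task 1: C/T = 1/16 (approx. 0.0625)
  Task 2: C/T = 1/17 (approx. 0.0588)
  Task 3: C/T = 7/46 (approx. 0.1522)
Total utilization U = 1/16 + 1/17 + 7/46 = 1711/6256
Rounded to 4 decimal places: U = 0.2735
RM (Liu & Layland) bound for 3 tasks = 0.779763; compare with U = 1711/6256 (approx. 0.273497)
U <= bound, so schedulable by RM sufficient condition.

0.2735


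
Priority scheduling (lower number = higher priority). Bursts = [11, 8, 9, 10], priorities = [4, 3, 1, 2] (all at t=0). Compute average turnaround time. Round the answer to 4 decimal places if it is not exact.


Sort by priority (ascending = highest first):
Order: [(1, 9), (2, 10), (3, 8), (4, 11)]
Completion times:
  Priority 1, burst=9, C=9
  Priority 2, burst=10, C=19
  Priority 3, burst=8, C=27
  Priority 4, burst=11, C=38
Average turnaround = 93/4 = 23.25

23.25


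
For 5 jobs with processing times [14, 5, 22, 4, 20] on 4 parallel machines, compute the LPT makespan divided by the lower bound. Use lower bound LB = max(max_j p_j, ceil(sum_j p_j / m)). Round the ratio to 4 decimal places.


LPT order: [22, 20, 14, 5, 4]
Machine loads after assignment: [22, 20, 14, 9]
LPT makespan = 22
Lower bound = max(max_job, ceil(total/4)) = max(22, 17) = 22
Ratio = 22 / 22 = 1.0

1.0


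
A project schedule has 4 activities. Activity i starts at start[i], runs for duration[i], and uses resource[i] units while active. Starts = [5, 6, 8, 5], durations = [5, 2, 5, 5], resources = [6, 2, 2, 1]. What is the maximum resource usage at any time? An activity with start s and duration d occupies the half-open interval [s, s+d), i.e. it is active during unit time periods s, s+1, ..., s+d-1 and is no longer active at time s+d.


Each activity i is active on [start_i, start_i + duration_i).
Compute total resource usage per time slot:
  t=0: active resources = [], total = 0
  t=1: active resources = [], total = 0
  t=2: active resources = [], total = 0
  t=3: active resources = [], total = 0
  t=4: active resources = [], total = 0
  t=5: active resources = [6, 1], total = 7
  t=6: active resources = [6, 2, 1], total = 9
  t=7: active resources = [6, 2, 1], total = 9
  t=8: active resources = [6, 2, 1], total = 9
  t=9: active resources = [6, 2, 1], total = 9
  t=10: active resources = [2], total = 2
  t=11: active resources = [2], total = 2
  t=12: active resources = [2], total = 2
Peak resource demand = 9

9


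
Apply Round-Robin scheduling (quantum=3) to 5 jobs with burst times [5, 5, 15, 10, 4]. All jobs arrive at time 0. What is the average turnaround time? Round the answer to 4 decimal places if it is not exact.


Time quantum = 3
Execution trace:
  J1 runs 3 units, time = 3
  J2 runs 3 units, time = 6
  J3 runs 3 units, time = 9
  J4 runs 3 units, time = 12
  J5 runs 3 units, time = 15
  J1 runs 2 units, time = 17
  J2 runs 2 units, time = 19
  J3 runs 3 units, time = 22
  J4 runs 3 units, time = 25
  J5 runs 1 units, time = 26
  J3 runs 3 units, time = 29
  J4 runs 3 units, time = 32
  J3 runs 3 units, time = 35
  J4 runs 1 units, time = 36
  J3 runs 3 units, time = 39
Finish times: [17, 19, 39, 36, 26]
Average turnaround = 137/5 = 27.4

27.4
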